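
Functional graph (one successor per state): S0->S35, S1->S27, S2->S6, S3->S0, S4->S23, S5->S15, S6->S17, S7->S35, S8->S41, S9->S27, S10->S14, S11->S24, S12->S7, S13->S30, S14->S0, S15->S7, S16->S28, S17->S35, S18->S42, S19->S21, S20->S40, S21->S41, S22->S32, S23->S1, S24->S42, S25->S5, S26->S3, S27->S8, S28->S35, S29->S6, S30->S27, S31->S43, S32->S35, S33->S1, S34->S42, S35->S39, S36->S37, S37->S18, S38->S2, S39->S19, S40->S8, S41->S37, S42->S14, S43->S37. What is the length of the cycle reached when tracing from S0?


Trace from S0 until a state repeats:
  S0 -> S35 -> S39 -> S19 -> S21 -> S41 -> S37 -> S18 -> S42 -> S14 -> S0
S0 first seen at step 0, revisited at step 10.
Cycle length = 10 - 0 = 10

10


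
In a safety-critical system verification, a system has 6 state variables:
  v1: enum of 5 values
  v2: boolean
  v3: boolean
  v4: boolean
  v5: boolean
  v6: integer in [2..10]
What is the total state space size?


State space = product of domain sizes of all variables.
Domain sizes:
  v1 (enum of 5 values): 5
  v2 (boolean): 2
  v3 (boolean): 2
  v4 (boolean): 2
  v5 (boolean): 2
  v6 (integer in [2..10]): 9
Product = 5 * 2 * 2 * 2 * 2 * 9 = 720

720


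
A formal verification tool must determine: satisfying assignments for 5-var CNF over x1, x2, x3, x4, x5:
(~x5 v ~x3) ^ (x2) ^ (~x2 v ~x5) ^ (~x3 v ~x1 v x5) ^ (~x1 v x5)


CNF with 5 clauses over 5 vars (32 assignments).
An assignment satisfies CNF iff every clause has >=1 true literal.
Check each row (bits = x1,x2,x3,x4,x5; clause T/F shown):
  row 0 [00000]: clauses=TFTTT -> 0
  row 1 [00001]: clauses=TFTTT -> 0
  row 2 [00010]: clauses=TFTTT -> 0
  row 3 [00011]: clauses=TFTTT -> 0
  row 4 [00100]: clauses=TFTTT -> 0
  row 5 [00101]: clauses=FFTTT -> 0
  row 6 [00110]: clauses=TFTTT -> 0
  row 7 [00111]: clauses=FFTTT -> 0
  row 8 [01000]: clauses=TTTTT -> 1
  row 9 [01001]: clauses=TTFTT -> 0
  row 10 [01010]: clauses=TTTTT -> 1
  row 11 [01011]: clauses=TTFTT -> 0
  row 12 [01100]: clauses=TTTTT -> 1
  row 13 [01101]: clauses=FTFTT -> 0
  row 14 [01110]: clauses=TTTTT -> 1
  row 15 [01111]: clauses=FTFTT -> 0
  row 16 [10000]: clauses=TFTTF -> 0
  row 17 [10001]: clauses=TFTTT -> 0
  row 18 [10010]: clauses=TFTTF -> 0
  row 19 [10011]: clauses=TFTTT -> 0
  row 20 [10100]: clauses=TFTFF -> 0
  row 21 [10101]: clauses=FFTTT -> 0
  row 22 [10110]: clauses=TFTFF -> 0
  row 23 [10111]: clauses=FFTTT -> 0
  row 24 [11000]: clauses=TTTTF -> 0
  row 25 [11001]: clauses=TTFTT -> 0
  row 26 [11010]: clauses=TTTTF -> 0
  row 27 [11011]: clauses=TTFTT -> 0
  row 28 [11100]: clauses=TTTFF -> 0
  row 29 [11101]: clauses=FTFTT -> 0
  row 30 [11110]: clauses=TTTFF -> 0
  row 31 [11111]: clauses=FTFTT -> 0
Full result column, 8 rows per line (x1,x2 fixed per line; x3,x4,x5 runs 000..111 left to right):
  rows 0-7 [x1,x2=00]: 00000000  (ones: 0)
  rows 8-15 [x1,x2=01]: 10101010  (ones: 4)
  rows 16-23 [x1,x2=10]: 00000000  (ones: 0)
  rows 24-31 [x1,x2=11]: 00000000  (ones: 0)
Satisfying assignments = 0+4+0+0 = 4

4


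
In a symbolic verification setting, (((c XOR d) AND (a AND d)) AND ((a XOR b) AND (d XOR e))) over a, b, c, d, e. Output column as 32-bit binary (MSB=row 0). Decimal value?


Formula: (((c XOR d) AND (a AND d)) AND ((a XOR b) AND (d XOR e))) over a, b, c, d, e (32 rows)
Evaluate each row (bits = a,b,c,d,e, MSB first):
  row 0 [00000]: (((0 XOR 0) AND (0 AND 0)) AND ((0 XOR 0) AND (0 XOR 0))) -> 0
  row 1 [00001]: (((0 XOR 0) AND (0 AND 0)) AND ((0 XOR 0) AND (0 XOR 1))) -> 0
  row 2 [00010]: (((0 XOR 1) AND (0 AND 1)) AND ((0 XOR 0) AND (1 XOR 0))) -> 0
  row 3 [00011]: (((0 XOR 1) AND (0 AND 1)) AND ((0 XOR 0) AND (1 XOR 1))) -> 0
  row 4 [00100]: (((1 XOR 0) AND (0 AND 0)) AND ((0 XOR 0) AND (0 XOR 0))) -> 0
  row 5 [00101]: (((1 XOR 0) AND (0 AND 0)) AND ((0 XOR 0) AND (0 XOR 1))) -> 0
  row 6 [00110]: (((1 XOR 1) AND (0 AND 1)) AND ((0 XOR 0) AND (1 XOR 0))) -> 0
  row 7 [00111]: (((1 XOR 1) AND (0 AND 1)) AND ((0 XOR 0) AND (1 XOR 1))) -> 0
  row 8 [01000]: (((0 XOR 0) AND (0 AND 0)) AND ((0 XOR 1) AND (0 XOR 0))) -> 0
  row 9 [01001]: (((0 XOR 0) AND (0 AND 0)) AND ((0 XOR 1) AND (0 XOR 1))) -> 0
  row 10 [01010]: (((0 XOR 1) AND (0 AND 1)) AND ((0 XOR 1) AND (1 XOR 0))) -> 0
  row 11 [01011]: (((0 XOR 1) AND (0 AND 1)) AND ((0 XOR 1) AND (1 XOR 1))) -> 0
  row 12 [01100]: (((1 XOR 0) AND (0 AND 0)) AND ((0 XOR 1) AND (0 XOR 0))) -> 0
  row 13 [01101]: (((1 XOR 0) AND (0 AND 0)) AND ((0 XOR 1) AND (0 XOR 1))) -> 0
  row 14 [01110]: (((1 XOR 1) AND (0 AND 1)) AND ((0 XOR 1) AND (1 XOR 0))) -> 0
  row 15 [01111]: (((1 XOR 1) AND (0 AND 1)) AND ((0 XOR 1) AND (1 XOR 1))) -> 0
  row 16 [10000]: (((0 XOR 0) AND (1 AND 0)) AND ((1 XOR 0) AND (0 XOR 0))) -> 0
  row 17 [10001]: (((0 XOR 0) AND (1 AND 0)) AND ((1 XOR 0) AND (0 XOR 1))) -> 0
  row 18 [10010]: (((0 XOR 1) AND (1 AND 1)) AND ((1 XOR 0) AND (1 XOR 0))) -> 1
  row 19 [10011]: (((0 XOR 1) AND (1 AND 1)) AND ((1 XOR 0) AND (1 XOR 1))) -> 0
  row 20 [10100]: (((1 XOR 0) AND (1 AND 0)) AND ((1 XOR 0) AND (0 XOR 0))) -> 0
  row 21 [10101]: (((1 XOR 0) AND (1 AND 0)) AND ((1 XOR 0) AND (0 XOR 1))) -> 0
  row 22 [10110]: (((1 XOR 1) AND (1 AND 1)) AND ((1 XOR 0) AND (1 XOR 0))) -> 0
  row 23 [10111]: (((1 XOR 1) AND (1 AND 1)) AND ((1 XOR 0) AND (1 XOR 1))) -> 0
  row 24 [11000]: (((0 XOR 0) AND (1 AND 0)) AND ((1 XOR 1) AND (0 XOR 0))) -> 0
  row 25 [11001]: (((0 XOR 0) AND (1 AND 0)) AND ((1 XOR 1) AND (0 XOR 1))) -> 0
  row 26 [11010]: (((0 XOR 1) AND (1 AND 1)) AND ((1 XOR 1) AND (1 XOR 0))) -> 0
  row 27 [11011]: (((0 XOR 1) AND (1 AND 1)) AND ((1 XOR 1) AND (1 XOR 1))) -> 0
  row 28 [11100]: (((1 XOR 0) AND (1 AND 0)) AND ((1 XOR 1) AND (0 XOR 0))) -> 0
  row 29 [11101]: (((1 XOR 0) AND (1 AND 0)) AND ((1 XOR 1) AND (0 XOR 1))) -> 0
  row 30 [11110]: (((1 XOR 1) AND (1 AND 1)) AND ((1 XOR 1) AND (1 XOR 0))) -> 0
  row 31 [11111]: (((1 XOR 1) AND (1 AND 1)) AND ((1 XOR 1) AND (1 XOR 1))) -> 0
Full result column, 4 rows per line (a,b,c fixed per line; d,e runs 00..11 left to right):
  rows 0-3 [a,b,c=000]: 0000  = hex 0
  rows 4-7 [a,b,c=001]: 0000  = hex 0
  rows 8-11 [a,b,c=010]: 0000  = hex 0
  rows 12-15 [a,b,c=011]: 0000  = hex 0
  rows 16-19 [a,b,c=100]: 0010  = hex 2
  rows 20-23 [a,b,c=101]: 0000  = hex 0
  rows 24-27 [a,b,c=110]: 0000  = hex 0
  rows 28-31 [a,b,c=111]: 0000  = hex 0
Output column (row 0 .. row 31) = 00000000000000000010000000000000
Output column grouped in 4s = 0000 0000 0000 0000 0010 0000 0000 0000 = 0x00002000
Convert to decimal digit by digit (value = value*16 + digit):
  0 -> 0
  0*16 + 0 = 0
  0*16 + 0 = 0
  0*16 + 0 = 0
  0*16 + 2 = 2
  2*16 + 0 = 32
  32*16 + 0 = 512
  512*16 + 0 = 8192
Decimal = 8192

8192


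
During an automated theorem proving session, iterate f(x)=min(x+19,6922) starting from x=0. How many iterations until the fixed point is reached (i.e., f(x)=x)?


Step 1: x=0, cap=6922, increment=19
Step 2: x grows by 19 each step until capped at 6922; fixed point is x=6922
Step 3: iterations = ceil(6922/19) = 365

365


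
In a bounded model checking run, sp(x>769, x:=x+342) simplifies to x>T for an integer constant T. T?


Formula: sp(P, x:=E) = exists old_x. (x = E[old_x/x]) AND P[old_x/x] (old_x is the value of x before the assignment; eliminate old_x by solving x = E[old_x/x] for old_x)
Step 1: Precondition P: x>769, i.e. old_x > 769
Step 2: Assignment gives x = old_x + 342, so old_x = x - 342
Step 3: Substitute into P: x - 342 > 769
Step 4: Simplify: x > 769+342 = 1111

1111


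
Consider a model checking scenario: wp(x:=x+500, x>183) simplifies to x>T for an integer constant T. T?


Formula: wp(x:=E, P) = P[E/x] (substitute E for x in postcondition)
Step 1: Postcondition: x>183
Step 2: Substitute x+500 for x: x+500>183
Step 3: Solve for x: x > 183-500 = -317

-317


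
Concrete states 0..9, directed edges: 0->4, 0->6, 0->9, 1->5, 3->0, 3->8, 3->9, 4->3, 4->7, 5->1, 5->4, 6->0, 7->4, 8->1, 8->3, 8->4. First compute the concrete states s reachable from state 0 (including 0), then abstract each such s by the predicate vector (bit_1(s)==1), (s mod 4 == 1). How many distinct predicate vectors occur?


BFS from 0:
Concrete reachable: {0, 1, 3, 4, 5, 6, 7, 8, 9}
Abstract via predicates (bit_1(s)==1), (s mod 4 == 1):
  (0,0) <- {0, 4, 8}
  (0,1) <- {1, 5, 9}
  (1,0) <- {3, 6, 7}
Distinct abstract states = 3

3


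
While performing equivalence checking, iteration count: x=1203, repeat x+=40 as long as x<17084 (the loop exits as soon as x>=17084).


Step 1: x goes from 1203 toward 17084 by 40; the body runs while x<17084, so iterations = ceil((bound-start)/step)
Step 2: Distance=15881
Step 3: ceil(15881/40)=398

398


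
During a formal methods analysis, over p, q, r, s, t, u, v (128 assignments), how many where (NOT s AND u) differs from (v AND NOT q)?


F1 = (NOT s AND u)
F2 = (v AND NOT q)
Evaluate both on each of 128 rows (bits = p,q,r,s,t,u,v):
  row 0 [0000000]: F1=0 F2=0 -> 0
  row 1 [0000001]: F1=0 F2=1 (differ) -> 1
  row 2 [0000010]: F1=1 F2=0 (differ) -> 1
  row 3 [0000011]: F1=1 F2=1 -> 0
  row 4 [0000100]: F1=0 F2=0 -> 0
  (every remaining row is evaluated the same way; all 128 results are listed next)
Full result column, 8 rows per line (p,q,r,s fixed per line; t,u,v runs 000..111 left to right):
  rows 0-7 [p,q,r,s=0000]: 01100110  (ones: 4)
  rows 8-15 [p,q,r,s=0001]: 01010101  (ones: 4)
  rows 16-23 [p,q,r,s=0010]: 01100110  (ones: 4)
  rows 24-31 [p,q,r,s=0011]: 01010101  (ones: 4)
  rows 32-39 [p,q,r,s=0100]: 00110011  (ones: 4)
  rows 40-47 [p,q,r,s=0101]: 00000000  (ones: 0)
  rows 48-55 [p,q,r,s=0110]: 00110011  (ones: 4)
  rows 56-63 [p,q,r,s=0111]: 00000000  (ones: 0)
  rows 64-71 [p,q,r,s=1000]: 01100110  (ones: 4)
  rows 72-79 [p,q,r,s=1001]: 01010101  (ones: 4)
  rows 80-87 [p,q,r,s=1010]: 01100110  (ones: 4)
  rows 88-95 [p,q,r,s=1011]: 01010101  (ones: 4)
  rows 96-103 [p,q,r,s=1100]: 00110011  (ones: 4)
  rows 104-111 [p,q,r,s=1101]: 00000000  (ones: 0)
  rows 112-119 [p,q,r,s=1110]: 00110011  (ones: 4)
  rows 120-127 [p,q,r,s=1111]: 00000000  (ones: 0)
Disagreements = 4+4+4+4+4+0+4+0+4+4+4+4+4+0+4+0 = 48

48


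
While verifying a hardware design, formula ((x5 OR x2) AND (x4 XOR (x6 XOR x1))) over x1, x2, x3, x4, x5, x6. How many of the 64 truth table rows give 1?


Formula: ((x5 OR x2) AND (x4 XOR (x6 XOR x1))) over 6 vars (64 rows)
Evaluate each row (x1, x2, x3, x4, x5, x6 as bits, MSB first):
  row 0 [000000]: ((0 OR 0) AND (0 XOR (0 XOR 0))) -> 0
  row 1 [000001]: ((0 OR 0) AND (0 XOR (1 XOR 0))) -> 0
  row 2 [000010]: ((1 OR 0) AND (0 XOR (0 XOR 0))) -> 0
  row 3 [000011]: ((1 OR 0) AND (0 XOR (1 XOR 0))) -> 1
  row 4 [000100]: ((0 OR 0) AND (1 XOR (0 XOR 0))) -> 0
  (every remaining row is evaluated the same way; all 64 results are listed next)
Full result column, 8 rows per line (x1,x2,x3 fixed per line; x4,x5,x6 runs 000..111 left to right):
  rows 0-7 [x1,x2,x3=000]: 00010010  (ones: 2)
  rows 8-15 [x1,x2,x3=001]: 00010010  (ones: 2)
  rows 16-23 [x1,x2,x3=010]: 01011010  (ones: 4)
  rows 24-31 [x1,x2,x3=011]: 01011010  (ones: 4)
  rows 32-39 [x1,x2,x3=100]: 00100001  (ones: 2)
  rows 40-47 [x1,x2,x3=101]: 00100001  (ones: 2)
  rows 48-55 [x1,x2,x3=110]: 10100101  (ones: 4)
  rows 56-63 [x1,x2,x3=111]: 10100101  (ones: 4)
Count of 1-rows = 2+2+4+4+2+2+4+4 = 24

24


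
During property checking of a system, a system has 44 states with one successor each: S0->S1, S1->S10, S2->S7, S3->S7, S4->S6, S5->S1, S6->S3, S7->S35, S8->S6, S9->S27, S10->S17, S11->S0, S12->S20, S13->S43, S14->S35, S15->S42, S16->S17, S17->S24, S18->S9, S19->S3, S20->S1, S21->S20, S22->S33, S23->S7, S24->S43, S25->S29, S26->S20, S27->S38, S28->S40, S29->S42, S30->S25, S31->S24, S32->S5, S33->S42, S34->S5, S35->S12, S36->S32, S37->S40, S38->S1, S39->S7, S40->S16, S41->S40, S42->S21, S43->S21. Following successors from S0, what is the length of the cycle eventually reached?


Trace from S0 until a state repeats:
  S0 -> S1 -> S10 -> S17 -> S24 -> S43 -> S21 -> S20 -> S1
S1 first seen at step 1, revisited at step 8.
Cycle length = 8 - 1 = 7

7


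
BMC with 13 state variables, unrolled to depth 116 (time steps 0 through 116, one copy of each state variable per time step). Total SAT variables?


BMC unrolls to depth k, creating one copy of each state var for steps 0..k.
Step count = 116 + 1 = 117 (steps 0 through 116)
Vars per step = 13
Total = 13 * 117 = 1521

1521


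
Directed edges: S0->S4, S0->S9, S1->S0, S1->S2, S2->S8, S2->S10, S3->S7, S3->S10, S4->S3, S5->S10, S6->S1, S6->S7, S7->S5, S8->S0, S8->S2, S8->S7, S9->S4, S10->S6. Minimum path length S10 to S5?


BFS layer-by-layer from S10:
  dist 0: {S10}
  dist 1: {S6}
  dist 2: {S1, S7}
  dist 3: {S0, S2, S5}
  -> S5 reached at distance 3
Shortest path length = 3

3


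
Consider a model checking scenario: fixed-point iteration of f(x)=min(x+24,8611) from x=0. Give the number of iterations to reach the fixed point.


Step 1: x=0, cap=8611, increment=24
Step 2: x grows by 24 each step until capped at 8611; fixed point is x=8611
Step 3: iterations = ceil(8611/24) = 359

359


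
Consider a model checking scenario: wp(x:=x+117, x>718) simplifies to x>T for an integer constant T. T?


Formula: wp(x:=E, P) = P[E/x] (substitute E for x in postcondition)
Step 1: Postcondition: x>718
Step 2: Substitute x+117 for x: x+117>718
Step 3: Solve for x: x > 718-117 = 601

601


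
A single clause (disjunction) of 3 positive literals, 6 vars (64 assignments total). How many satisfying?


Step 1: Total=2^6=64
Step 2: Unsat when all 3 false: 2^3=8
Step 3: Sat=64-8=56

56


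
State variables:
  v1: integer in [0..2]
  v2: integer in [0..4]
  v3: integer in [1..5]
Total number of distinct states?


State space = product of domain sizes of all variables.
Domain sizes:
  v1 (integer in [0..2]): 3
  v2 (integer in [0..4]): 5
  v3 (integer in [1..5]): 5
Product = 3 * 5 * 5 = 75

75


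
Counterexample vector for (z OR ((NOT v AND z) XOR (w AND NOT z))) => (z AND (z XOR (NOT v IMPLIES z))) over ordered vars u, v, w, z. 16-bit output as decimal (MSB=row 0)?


F1 = (z OR ((NOT v AND z) XOR (w AND NOT z)))
F2 = (z AND (z XOR (NOT v IMPLIES z)))
Counterexample to F1=>F2 is where F1=1 and F2=0.
Evaluate each row (bits = u,v,w,z, MSB first):
  row 0 [0000]: F1=0 F2=0 -> F1&~F2 -> 0
  row 1 [0001]: F1=1 F2=0 -> F1&~F2 -> 1
  row 2 [0010]: F1=1 F2=0 -> F1&~F2 -> 1
  row 3 [0011]: F1=1 F2=0 -> F1&~F2 -> 1
  row 4 [0100]: F1=0 F2=0 -> F1&~F2 -> 0
  row 5 [0101]: F1=1 F2=0 -> F1&~F2 -> 1
  row 6 [0110]: F1=1 F2=0 -> F1&~F2 -> 1
  row 7 [0111]: F1=1 F2=0 -> F1&~F2 -> 1
  row 8 [1000]: F1=0 F2=0 -> F1&~F2 -> 0
  row 9 [1001]: F1=1 F2=0 -> F1&~F2 -> 1
  row 10 [1010]: F1=1 F2=0 -> F1&~F2 -> 1
  row 11 [1011]: F1=1 F2=0 -> F1&~F2 -> 1
  row 12 [1100]: F1=0 F2=0 -> F1&~F2 -> 0
  row 13 [1101]: F1=1 F2=0 -> F1&~F2 -> 1
  row 14 [1110]: F1=1 F2=0 -> F1&~F2 -> 1
  row 15 [1111]: F1=1 F2=0 -> F1&~F2 -> 1
Full result column, 4 rows per line (u,v fixed per line; w,z runs 00..11 left to right):
  rows 0-3 [u,v=00]: 0111  = hex 7
  rows 4-7 [u,v=01]: 0111  = hex 7
  rows 8-11 [u,v=10]: 0111  = hex 7
  rows 12-15 [u,v=11]: 0111  = hex 7
Counterexample vector (row 0 .. row 15) = 0111011101110111
Output column grouped in 4s = 0111 0111 0111 0111 = 0x7777
Convert to decimal digit by digit (value = value*16 + digit):
  7 -> 7
  7*16 + 7 = 119
  119*16 + 7 = 1911
  1911*16 + 7 = 30583
Decimal = 30583

30583


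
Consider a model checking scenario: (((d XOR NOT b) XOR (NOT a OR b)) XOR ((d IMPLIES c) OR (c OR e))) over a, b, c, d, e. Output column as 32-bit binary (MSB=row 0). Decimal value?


Formula: (((d XOR NOT b) XOR (NOT a OR b)) XOR ((d IMPLIES c) OR (c OR e))) over a, b, c, d, e (32 rows)
Evaluate each row (bits = a,b,c,d,e, MSB first):
  row 0 [00000]: (((0 XOR NOT 0) XOR (NOT 0 OR 0)) XOR ((0 IMPLIES 0) OR (0 OR 0))) -> 1
  row 1 [00001]: (((0 XOR NOT 0) XOR (NOT 0 OR 0)) XOR ((0 IMPLIES 0) OR (0 OR 1))) -> 1
  row 2 [00010]: (((1 XOR NOT 0) XOR (NOT 0 OR 0)) XOR ((1 IMPLIES 0) OR (0 OR 0))) -> 1
  row 3 [00011]: (((1 XOR NOT 0) XOR (NOT 0 OR 0)) XOR ((1 IMPLIES 0) OR (0 OR 1))) -> 0
  row 4 [00100]: (((0 XOR NOT 0) XOR (NOT 0 OR 0)) XOR ((0 IMPLIES 1) OR (1 OR 0))) -> 1
  row 5 [00101]: (((0 XOR NOT 0) XOR (NOT 0 OR 0)) XOR ((0 IMPLIES 1) OR (1 OR 1))) -> 1
  row 6 [00110]: (((1 XOR NOT 0) XOR (NOT 0 OR 0)) XOR ((1 IMPLIES 1) OR (1 OR 0))) -> 0
  row 7 [00111]: (((1 XOR NOT 0) XOR (NOT 0 OR 0)) XOR ((1 IMPLIES 1) OR (1 OR 1))) -> 0
  row 8 [01000]: (((0 XOR NOT 1) XOR (NOT 0 OR 1)) XOR ((0 IMPLIES 0) OR (0 OR 0))) -> 0
  row 9 [01001]: (((0 XOR NOT 1) XOR (NOT 0 OR 1)) XOR ((0 IMPLIES 0) OR (0 OR 1))) -> 0
  row 10 [01010]: (((1 XOR NOT 1) XOR (NOT 0 OR 1)) XOR ((1 IMPLIES 0) OR (0 OR 0))) -> 0
  row 11 [01011]: (((1 XOR NOT 1) XOR (NOT 0 OR 1)) XOR ((1 IMPLIES 0) OR (0 OR 1))) -> 1
  row 12 [01100]: (((0 XOR NOT 1) XOR (NOT 0 OR 1)) XOR ((0 IMPLIES 1) OR (1 OR 0))) -> 0
  row 13 [01101]: (((0 XOR NOT 1) XOR (NOT 0 OR 1)) XOR ((0 IMPLIES 1) OR (1 OR 1))) -> 0
  row 14 [01110]: (((1 XOR NOT 1) XOR (NOT 0 OR 1)) XOR ((1 IMPLIES 1) OR (1 OR 0))) -> 1
  row 15 [01111]: (((1 XOR NOT 1) XOR (NOT 0 OR 1)) XOR ((1 IMPLIES 1) OR (1 OR 1))) -> 1
  row 16 [10000]: (((0 XOR NOT 0) XOR (NOT 1 OR 0)) XOR ((0 IMPLIES 0) OR (0 OR 0))) -> 0
  row 17 [10001]: (((0 XOR NOT 0) XOR (NOT 1 OR 0)) XOR ((0 IMPLIES 0) OR (0 OR 1))) -> 0
  row 18 [10010]: (((1 XOR NOT 0) XOR (NOT 1 OR 0)) XOR ((1 IMPLIES 0) OR (0 OR 0))) -> 0
  row 19 [10011]: (((1 XOR NOT 0) XOR (NOT 1 OR 0)) XOR ((1 IMPLIES 0) OR (0 OR 1))) -> 1
  row 20 [10100]: (((0 XOR NOT 0) XOR (NOT 1 OR 0)) XOR ((0 IMPLIES 1) OR (1 OR 0))) -> 0
  row 21 [10101]: (((0 XOR NOT 0) XOR (NOT 1 OR 0)) XOR ((0 IMPLIES 1) OR (1 OR 1))) -> 0
  row 22 [10110]: (((1 XOR NOT 0) XOR (NOT 1 OR 0)) XOR ((1 IMPLIES 1) OR (1 OR 0))) -> 1
  row 23 [10111]: (((1 XOR NOT 0) XOR (NOT 1 OR 0)) XOR ((1 IMPLIES 1) OR (1 OR 1))) -> 1
  row 24 [11000]: (((0 XOR NOT 1) XOR (NOT 1 OR 1)) XOR ((0 IMPLIES 0) OR (0 OR 0))) -> 0
  row 25 [11001]: (((0 XOR NOT 1) XOR (NOT 1 OR 1)) XOR ((0 IMPLIES 0) OR (0 OR 1))) -> 0
  row 26 [11010]: (((1 XOR NOT 1) XOR (NOT 1 OR 1)) XOR ((1 IMPLIES 0) OR (0 OR 0))) -> 0
  row 27 [11011]: (((1 XOR NOT 1) XOR (NOT 1 OR 1)) XOR ((1 IMPLIES 0) OR (0 OR 1))) -> 1
  row 28 [11100]: (((0 XOR NOT 1) XOR (NOT 1 OR 1)) XOR ((0 IMPLIES 1) OR (1 OR 0))) -> 0
  row 29 [11101]: (((0 XOR NOT 1) XOR (NOT 1 OR 1)) XOR ((0 IMPLIES 1) OR (1 OR 1))) -> 0
  row 30 [11110]: (((1 XOR NOT 1) XOR (NOT 1 OR 1)) XOR ((1 IMPLIES 1) OR (1 OR 0))) -> 1
  row 31 [11111]: (((1 XOR NOT 1) XOR (NOT 1 OR 1)) XOR ((1 IMPLIES 1) OR (1 OR 1))) -> 1
Full result column, 4 rows per line (a,b,c fixed per line; d,e runs 00..11 left to right):
  rows 0-3 [a,b,c=000]: 1110  = hex E
  rows 4-7 [a,b,c=001]: 1100  = hex C
  rows 8-11 [a,b,c=010]: 0001  = hex 1
  rows 12-15 [a,b,c=011]: 0011  = hex 3
  rows 16-19 [a,b,c=100]: 0001  = hex 1
  rows 20-23 [a,b,c=101]: 0011  = hex 3
  rows 24-27 [a,b,c=110]: 0001  = hex 1
  rows 28-31 [a,b,c=111]: 0011  = hex 3
Output column (row 0 .. row 31) = 11101100000100110001001100010011
Output column grouped in 4s = 1110 1100 0001 0011 0001 0011 0001 0011 = 0xEC131313
Convert to decimal digit by digit (value = value*16 + digit):
  E -> 14
  14*16 + 12 (C) = 236
  236*16 + 1 = 3777
  3777*16 + 3 = 60435
  60435*16 + 1 = 966961
  966961*16 + 3 = 15471379
  15471379*16 + 1 = 247542065
  247542065*16 + 3 = 3960673043
Decimal = 3960673043

3960673043


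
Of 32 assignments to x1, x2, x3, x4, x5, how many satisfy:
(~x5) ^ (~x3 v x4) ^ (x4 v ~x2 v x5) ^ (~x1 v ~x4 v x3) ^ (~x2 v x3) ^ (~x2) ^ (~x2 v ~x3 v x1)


CNF with 7 clauses over 5 vars (32 assignments).
An assignment satisfies CNF iff every clause has >=1 true literal.
Check each row (bits = x1,x2,x3,x4,x5; clause T/F shown):
  row 0 [00000]: clauses=TTTTTTT -> 1
  row 1 [00001]: clauses=FTTTTTT -> 0
  row 2 [00010]: clauses=TTTTTTT -> 1
  row 3 [00011]: clauses=FTTTTTT -> 0
  row 4 [00100]: clauses=TFTTTTT -> 0
  row 5 [00101]: clauses=FFTTTTT -> 0
  row 6 [00110]: clauses=TTTTTTT -> 1
  row 7 [00111]: clauses=FTTTTTT -> 0
  row 8 [01000]: clauses=TTFTFFT -> 0
  row 9 [01001]: clauses=FTTTFFT -> 0
  row 10 [01010]: clauses=TTTTFFT -> 0
  row 11 [01011]: clauses=FTTTFFT -> 0
  row 12 [01100]: clauses=TFFTTFF -> 0
  row 13 [01101]: clauses=FFTTTFF -> 0
  row 14 [01110]: clauses=TTTTTFF -> 0
  row 15 [01111]: clauses=FTTTTFF -> 0
  row 16 [10000]: clauses=TTTTTTT -> 1
  row 17 [10001]: clauses=FTTTTTT -> 0
  row 18 [10010]: clauses=TTTFTTT -> 0
  row 19 [10011]: clauses=FTTFTTT -> 0
  row 20 [10100]: clauses=TFTTTTT -> 0
  row 21 [10101]: clauses=FFTTTTT -> 0
  row 22 [10110]: clauses=TTTTTTT -> 1
  row 23 [10111]: clauses=FTTTTTT -> 0
  row 24 [11000]: clauses=TTFTFFT -> 0
  row 25 [11001]: clauses=FTTTFFT -> 0
  row 26 [11010]: clauses=TTTFFFT -> 0
  row 27 [11011]: clauses=FTTFFFT -> 0
  row 28 [11100]: clauses=TFFTTFT -> 0
  row 29 [11101]: clauses=FFTTTFT -> 0
  row 30 [11110]: clauses=TTTTTFT -> 0
  row 31 [11111]: clauses=FTTTTFT -> 0
Full result column, 8 rows per line (x1,x2 fixed per line; x3,x4,x5 runs 000..111 left to right):
  rows 0-7 [x1,x2=00]: 10100010  (ones: 3)
  rows 8-15 [x1,x2=01]: 00000000  (ones: 0)
  rows 16-23 [x1,x2=10]: 10000010  (ones: 2)
  rows 24-31 [x1,x2=11]: 00000000  (ones: 0)
Satisfying assignments = 3+0+2+0 = 5

5


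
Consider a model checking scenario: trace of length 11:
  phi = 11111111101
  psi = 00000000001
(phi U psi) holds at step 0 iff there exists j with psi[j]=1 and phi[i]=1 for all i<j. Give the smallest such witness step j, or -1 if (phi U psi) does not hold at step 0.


(phi U psi) at 0: need smallest j with psi[j]=1 and phi[i]=1 for all i in [0,j).
Scan from step 0:
  step 0: phi=1, psi=0 -> continue
  step 1: phi=1, psi=0 -> continue
  step 2: phi=1, psi=0 -> continue
  step 3: phi=1, psi=0 -> continue
  step 9: phi=0 -> phi-prefix broken from here
  step 10: psi=1 but phi already failed -> not a witness
  end of trace: no witness -> -1
Witness step = -1

-1


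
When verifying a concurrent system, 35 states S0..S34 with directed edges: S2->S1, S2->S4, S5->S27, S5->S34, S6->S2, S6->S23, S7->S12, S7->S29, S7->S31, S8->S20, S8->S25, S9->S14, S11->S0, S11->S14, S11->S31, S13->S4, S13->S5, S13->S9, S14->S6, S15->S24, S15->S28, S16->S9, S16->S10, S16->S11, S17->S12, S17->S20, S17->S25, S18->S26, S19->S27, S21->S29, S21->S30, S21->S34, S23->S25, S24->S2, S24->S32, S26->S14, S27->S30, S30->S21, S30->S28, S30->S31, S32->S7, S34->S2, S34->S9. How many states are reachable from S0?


BFS from S0:
  layer 0: {S0}
Reachable set: {S0}
Count = 1

1


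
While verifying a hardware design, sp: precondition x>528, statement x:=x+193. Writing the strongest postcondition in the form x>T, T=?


Formula: sp(P, x:=E) = exists old_x. (x = E[old_x/x]) AND P[old_x/x] (old_x is the value of x before the assignment; eliminate old_x by solving x = E[old_x/x] for old_x)
Step 1: Precondition P: x>528, i.e. old_x > 528
Step 2: Assignment gives x = old_x + 193, so old_x = x - 193
Step 3: Substitute into P: x - 193 > 528
Step 4: Simplify: x > 528+193 = 721

721


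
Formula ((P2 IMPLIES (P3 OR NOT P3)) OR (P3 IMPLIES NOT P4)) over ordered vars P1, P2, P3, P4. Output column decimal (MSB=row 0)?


Formula: ((P2 IMPLIES (P3 OR NOT P3)) OR (P3 IMPLIES NOT P4)) over P1, P2, P3, P4 (16 rows)
Evaluate each row (bits = P1,P2,P3,P4, MSB first):
  row 0 [0000]: ((0 IMPLIES (0 OR NOT 0)) OR (0 IMPLIES NOT 0)) -> 1
  row 1 [0001]: ((0 IMPLIES (0 OR NOT 0)) OR (0 IMPLIES NOT 1)) -> 1
  row 2 [0010]: ((0 IMPLIES (1 OR NOT 1)) OR (1 IMPLIES NOT 0)) -> 1
  row 3 [0011]: ((0 IMPLIES (1 OR NOT 1)) OR (1 IMPLIES NOT 1)) -> 1
  row 4 [0100]: ((1 IMPLIES (0 OR NOT 0)) OR (0 IMPLIES NOT 0)) -> 1
  row 5 [0101]: ((1 IMPLIES (0 OR NOT 0)) OR (0 IMPLIES NOT 1)) -> 1
  row 6 [0110]: ((1 IMPLIES (1 OR NOT 1)) OR (1 IMPLIES NOT 0)) -> 1
  row 7 [0111]: ((1 IMPLIES (1 OR NOT 1)) OR (1 IMPLIES NOT 1)) -> 1
  row 8 [1000]: ((0 IMPLIES (0 OR NOT 0)) OR (0 IMPLIES NOT 0)) -> 1
  row 9 [1001]: ((0 IMPLIES (0 OR NOT 0)) OR (0 IMPLIES NOT 1)) -> 1
  row 10 [1010]: ((0 IMPLIES (1 OR NOT 1)) OR (1 IMPLIES NOT 0)) -> 1
  row 11 [1011]: ((0 IMPLIES (1 OR NOT 1)) OR (1 IMPLIES NOT 1)) -> 1
  row 12 [1100]: ((1 IMPLIES (0 OR NOT 0)) OR (0 IMPLIES NOT 0)) -> 1
  row 13 [1101]: ((1 IMPLIES (0 OR NOT 0)) OR (0 IMPLIES NOT 1)) -> 1
  row 14 [1110]: ((1 IMPLIES (1 OR NOT 1)) OR (1 IMPLIES NOT 0)) -> 1
  row 15 [1111]: ((1 IMPLIES (1 OR NOT 1)) OR (1 IMPLIES NOT 1)) -> 1
Full result column, 4 rows per line (P1,P2 fixed per line; P3,P4 runs 00..11 left to right):
  rows 0-3 [P1,P2=00]: 1111  = hex F
  rows 4-7 [P1,P2=01]: 1111  = hex F
  rows 8-11 [P1,P2=10]: 1111  = hex F
  rows 12-15 [P1,P2=11]: 1111  = hex F
Output column (row 0 .. row 15) = 1111111111111111
Output column grouped in 4s = 1111 1111 1111 1111 = 0xFFFF
Convert to decimal digit by digit (value = value*16 + digit):
  F -> 15
  15*16 + 15 (F) = 255
  255*16 + 15 (F) = 4095
  4095*16 + 15 (F) = 65535
Decimal = 65535

65535


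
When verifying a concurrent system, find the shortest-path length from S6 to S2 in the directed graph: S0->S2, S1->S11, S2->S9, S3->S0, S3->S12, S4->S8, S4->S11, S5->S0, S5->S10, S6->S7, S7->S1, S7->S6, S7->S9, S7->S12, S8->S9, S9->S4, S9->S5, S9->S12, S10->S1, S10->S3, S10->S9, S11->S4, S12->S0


BFS layer-by-layer from S6:
  dist 0: {S6}
  dist 1: {S7}
  dist 2: {S1, S9, S12}
  dist 3: {S0, S4, S5, S11}
  dist 4: {S2, S8, S10}
  -> S2 reached at distance 4
Shortest path length = 4

4


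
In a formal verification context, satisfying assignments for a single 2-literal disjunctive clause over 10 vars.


Step 1: Total=2^10=1024
Step 2: Unsat when all 2 false: 2^8=256
Step 3: Sat=1024-256=768

768


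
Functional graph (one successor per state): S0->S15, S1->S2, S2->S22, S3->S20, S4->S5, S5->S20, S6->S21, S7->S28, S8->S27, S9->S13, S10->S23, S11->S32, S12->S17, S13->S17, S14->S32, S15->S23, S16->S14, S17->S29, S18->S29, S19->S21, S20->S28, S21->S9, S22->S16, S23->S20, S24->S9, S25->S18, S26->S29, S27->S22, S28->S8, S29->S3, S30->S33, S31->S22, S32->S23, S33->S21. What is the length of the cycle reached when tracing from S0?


Trace from S0 until a state repeats:
  S0 -> S15 -> S23 -> S20 -> S28 -> S8 -> S27 -> S22 -> S16 -> S14 -> S32 -> S23
S23 first seen at step 2, revisited at step 11.
Cycle length = 11 - 2 = 9

9


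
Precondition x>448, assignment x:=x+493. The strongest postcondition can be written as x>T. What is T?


Formula: sp(P, x:=E) = exists old_x. (x = E[old_x/x]) AND P[old_x/x] (old_x is the value of x before the assignment; eliminate old_x by solving x = E[old_x/x] for old_x)
Step 1: Precondition P: x>448, i.e. old_x > 448
Step 2: Assignment gives x = old_x + 493, so old_x = x - 493
Step 3: Substitute into P: x - 493 > 448
Step 4: Simplify: x > 448+493 = 941

941


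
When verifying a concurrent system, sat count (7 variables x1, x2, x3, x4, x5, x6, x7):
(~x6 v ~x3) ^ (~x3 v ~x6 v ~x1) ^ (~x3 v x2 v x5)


CNF with 3 clauses over 7 vars (128 assignments).
An assignment satisfies CNF iff every clause has >=1 true literal.
Check each row (bits = x1,x2,x3,x4,x5,x6,x7; clause T/F shown):
  row 0 [0000000]: clauses=TTT -> 1
  row 1 [0000001]: clauses=TTT -> 1
  row 2 [0000010]: clauses=TTT -> 1
  row 3 [0000011]: clauses=TTT -> 1
  row 4 [0000100]: clauses=TTT -> 1
  (every remaining row is evaluated the same way; all 128 results are listed next)
Full result column, 8 rows per line (x1,x2,x3,x4 fixed per line; x5,x6,x7 runs 000..111 left to right):
  rows 0-7 [x1,x2,x3,x4=0000]: 11111111  (ones: 8)
  rows 8-15 [x1,x2,x3,x4=0001]: 11111111  (ones: 8)
  rows 16-23 [x1,x2,x3,x4=0010]: 00001100  (ones: 2)
  rows 24-31 [x1,x2,x3,x4=0011]: 00001100  (ones: 2)
  rows 32-39 [x1,x2,x3,x4=0100]: 11111111  (ones: 8)
  rows 40-47 [x1,x2,x3,x4=0101]: 11111111  (ones: 8)
  rows 48-55 [x1,x2,x3,x4=0110]: 11001100  (ones: 4)
  rows 56-63 [x1,x2,x3,x4=0111]: 11001100  (ones: 4)
  rows 64-71 [x1,x2,x3,x4=1000]: 11111111  (ones: 8)
  rows 72-79 [x1,x2,x3,x4=1001]: 11111111  (ones: 8)
  rows 80-87 [x1,x2,x3,x4=1010]: 00001100  (ones: 2)
  rows 88-95 [x1,x2,x3,x4=1011]: 00001100  (ones: 2)
  rows 96-103 [x1,x2,x3,x4=1100]: 11111111  (ones: 8)
  rows 104-111 [x1,x2,x3,x4=1101]: 11111111  (ones: 8)
  rows 112-119 [x1,x2,x3,x4=1110]: 11001100  (ones: 4)
  rows 120-127 [x1,x2,x3,x4=1111]: 11001100  (ones: 4)
Satisfying assignments = 8+8+2+2+8+8+4+4+8+8+2+2+8+8+4+4 = 88

88


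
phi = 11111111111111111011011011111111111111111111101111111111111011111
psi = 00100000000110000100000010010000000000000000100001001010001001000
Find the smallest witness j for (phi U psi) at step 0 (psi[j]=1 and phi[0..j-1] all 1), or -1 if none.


(phi U psi) at 0: need smallest j with psi[j]=1 and phi[i]=1 for all i in [0,j).
Scan from step 0:
  step 0: phi=1, psi=0 -> continue
  step 1: phi=1, psi=0 -> continue
  step 2: psi=1 and phi held for [0,2) -> witness found
Witness step = 2

2


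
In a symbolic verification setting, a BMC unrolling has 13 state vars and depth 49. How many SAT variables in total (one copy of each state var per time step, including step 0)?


BMC unrolls to depth k, creating one copy of each state var for steps 0..k.
Step count = 49 + 1 = 50 (steps 0 through 49)
Vars per step = 13
Total = 13 * 50 = 650

650


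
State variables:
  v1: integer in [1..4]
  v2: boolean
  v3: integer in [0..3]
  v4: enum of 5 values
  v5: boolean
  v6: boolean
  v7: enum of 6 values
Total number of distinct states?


State space = product of domain sizes of all variables.
Domain sizes:
  v1 (integer in [1..4]): 4
  v2 (boolean): 2
  v3 (integer in [0..3]): 4
  v4 (enum of 5 values): 5
  v5 (boolean): 2
  v6 (boolean): 2
  v7 (enum of 6 values): 6
Product = 4 * 2 * 4 * 5 * 2 * 2 * 6 = 3840

3840


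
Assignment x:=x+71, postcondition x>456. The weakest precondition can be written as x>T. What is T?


Formula: wp(x:=E, P) = P[E/x] (substitute E for x in postcondition)
Step 1: Postcondition: x>456
Step 2: Substitute x+71 for x: x+71>456
Step 3: Solve for x: x > 456-71 = 385

385


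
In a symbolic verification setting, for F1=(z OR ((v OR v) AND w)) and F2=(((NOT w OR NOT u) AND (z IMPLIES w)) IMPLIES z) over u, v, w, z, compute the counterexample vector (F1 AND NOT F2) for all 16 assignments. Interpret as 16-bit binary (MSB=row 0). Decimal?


F1 = (z OR ((v OR v) AND w))
F2 = (((NOT w OR NOT u) AND (z IMPLIES w)) IMPLIES z)
Counterexample to F1=>F2 is where F1=1 and F2=0.
Evaluate each row (bits = u,v,w,z, MSB first):
  row 0 [0000]: F1=0 F2=0 -> F1&~F2 -> 0
  row 1 [0001]: F1=1 F2=1 -> F1&~F2 -> 0
  row 2 [0010]: F1=0 F2=0 -> F1&~F2 -> 0
  row 3 [0011]: F1=1 F2=1 -> F1&~F2 -> 0
  row 4 [0100]: F1=0 F2=0 -> F1&~F2 -> 0
  row 5 [0101]: F1=1 F2=1 -> F1&~F2 -> 0
  row 6 [0110]: F1=1 F2=0 -> F1&~F2 -> 1
  row 7 [0111]: F1=1 F2=1 -> F1&~F2 -> 0
  row 8 [1000]: F1=0 F2=0 -> F1&~F2 -> 0
  row 9 [1001]: F1=1 F2=1 -> F1&~F2 -> 0
  row 10 [1010]: F1=0 F2=1 -> F1&~F2 -> 0
  row 11 [1011]: F1=1 F2=1 -> F1&~F2 -> 0
  row 12 [1100]: F1=0 F2=0 -> F1&~F2 -> 0
  row 13 [1101]: F1=1 F2=1 -> F1&~F2 -> 0
  row 14 [1110]: F1=1 F2=1 -> F1&~F2 -> 0
  row 15 [1111]: F1=1 F2=1 -> F1&~F2 -> 0
Full result column, 4 rows per line (u,v fixed per line; w,z runs 00..11 left to right):
  rows 0-3 [u,v=00]: 0000  = hex 0
  rows 4-7 [u,v=01]: 0010  = hex 2
  rows 8-11 [u,v=10]: 0000  = hex 0
  rows 12-15 [u,v=11]: 0000  = hex 0
Counterexample vector (row 0 .. row 15) = 0000001000000000
Output column grouped in 4s = 0000 0010 0000 0000 = 0x0200
Convert to decimal digit by digit (value = value*16 + digit):
  0 -> 0
  0*16 + 2 = 2
  2*16 + 0 = 32
  32*16 + 0 = 512
Decimal = 512

512


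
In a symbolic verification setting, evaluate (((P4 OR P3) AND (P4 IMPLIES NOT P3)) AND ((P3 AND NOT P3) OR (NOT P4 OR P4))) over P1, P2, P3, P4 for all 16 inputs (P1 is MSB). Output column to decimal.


Formula: (((P4 OR P3) AND (P4 IMPLIES NOT P3)) AND ((P3 AND NOT P3) OR (NOT P4 OR P4))) over P1, P2, P3, P4 (16 rows)
Evaluate each row (bits = P1,P2,P3,P4, MSB first):
  row 0 [0000]: (((0 OR 0) AND (0 IMPLIES NOT 0)) AND ((0 AND NOT 0) OR (NOT 0 OR 0))) -> 0
  row 1 [0001]: (((1 OR 0) AND (1 IMPLIES NOT 0)) AND ((0 AND NOT 0) OR (NOT 1 OR 1))) -> 1
  row 2 [0010]: (((0 OR 1) AND (0 IMPLIES NOT 1)) AND ((1 AND NOT 1) OR (NOT 0 OR 0))) -> 1
  row 3 [0011]: (((1 OR 1) AND (1 IMPLIES NOT 1)) AND ((1 AND NOT 1) OR (NOT 1 OR 1))) -> 0
  row 4 [0100]: (((0 OR 0) AND (0 IMPLIES NOT 0)) AND ((0 AND NOT 0) OR (NOT 0 OR 0))) -> 0
  row 5 [0101]: (((1 OR 0) AND (1 IMPLIES NOT 0)) AND ((0 AND NOT 0) OR (NOT 1 OR 1))) -> 1
  row 6 [0110]: (((0 OR 1) AND (0 IMPLIES NOT 1)) AND ((1 AND NOT 1) OR (NOT 0 OR 0))) -> 1
  row 7 [0111]: (((1 OR 1) AND (1 IMPLIES NOT 1)) AND ((1 AND NOT 1) OR (NOT 1 OR 1))) -> 0
  row 8 [1000]: (((0 OR 0) AND (0 IMPLIES NOT 0)) AND ((0 AND NOT 0) OR (NOT 0 OR 0))) -> 0
  row 9 [1001]: (((1 OR 0) AND (1 IMPLIES NOT 0)) AND ((0 AND NOT 0) OR (NOT 1 OR 1))) -> 1
  row 10 [1010]: (((0 OR 1) AND (0 IMPLIES NOT 1)) AND ((1 AND NOT 1) OR (NOT 0 OR 0))) -> 1
  row 11 [1011]: (((1 OR 1) AND (1 IMPLIES NOT 1)) AND ((1 AND NOT 1) OR (NOT 1 OR 1))) -> 0
  row 12 [1100]: (((0 OR 0) AND (0 IMPLIES NOT 0)) AND ((0 AND NOT 0) OR (NOT 0 OR 0))) -> 0
  row 13 [1101]: (((1 OR 0) AND (1 IMPLIES NOT 0)) AND ((0 AND NOT 0) OR (NOT 1 OR 1))) -> 1
  row 14 [1110]: (((0 OR 1) AND (0 IMPLIES NOT 1)) AND ((1 AND NOT 1) OR (NOT 0 OR 0))) -> 1
  row 15 [1111]: (((1 OR 1) AND (1 IMPLIES NOT 1)) AND ((1 AND NOT 1) OR (NOT 1 OR 1))) -> 0
Full result column, 4 rows per line (P1,P2 fixed per line; P3,P4 runs 00..11 left to right):
  rows 0-3 [P1,P2=00]: 0110  = hex 6
  rows 4-7 [P1,P2=01]: 0110  = hex 6
  rows 8-11 [P1,P2=10]: 0110  = hex 6
  rows 12-15 [P1,P2=11]: 0110  = hex 6
Output column (row 0 .. row 15) = 0110011001100110
Output column grouped in 4s = 0110 0110 0110 0110 = 0x6666
Convert to decimal digit by digit (value = value*16 + digit):
  6 -> 6
  6*16 + 6 = 102
  102*16 + 6 = 1638
  1638*16 + 6 = 26214
Decimal = 26214

26214


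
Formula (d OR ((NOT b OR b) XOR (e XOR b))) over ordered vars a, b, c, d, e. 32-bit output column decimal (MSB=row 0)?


Formula: (d OR ((NOT b OR b) XOR (e XOR b))) over a, b, c, d, e (32 rows)
Evaluate each row (bits = a,b,c,d,e, MSB first):
  row 0 [00000]: (0 OR ((NOT 0 OR 0) XOR (0 XOR 0))) -> 1
  row 1 [00001]: (0 OR ((NOT 0 OR 0) XOR (1 XOR 0))) -> 0
  row 2 [00010]: (1 OR ((NOT 0 OR 0) XOR (0 XOR 0))) -> 1
  row 3 [00011]: (1 OR ((NOT 0 OR 0) XOR (1 XOR 0))) -> 1
  row 4 [00100]: (0 OR ((NOT 0 OR 0) XOR (0 XOR 0))) -> 1
  row 5 [00101]: (0 OR ((NOT 0 OR 0) XOR (1 XOR 0))) -> 0
  row 6 [00110]: (1 OR ((NOT 0 OR 0) XOR (0 XOR 0))) -> 1
  row 7 [00111]: (1 OR ((NOT 0 OR 0) XOR (1 XOR 0))) -> 1
  row 8 [01000]: (0 OR ((NOT 1 OR 1) XOR (0 XOR 1))) -> 0
  row 9 [01001]: (0 OR ((NOT 1 OR 1) XOR (1 XOR 1))) -> 1
  row 10 [01010]: (1 OR ((NOT 1 OR 1) XOR (0 XOR 1))) -> 1
  row 11 [01011]: (1 OR ((NOT 1 OR 1) XOR (1 XOR 1))) -> 1
  row 12 [01100]: (0 OR ((NOT 1 OR 1) XOR (0 XOR 1))) -> 0
  row 13 [01101]: (0 OR ((NOT 1 OR 1) XOR (1 XOR 1))) -> 1
  row 14 [01110]: (1 OR ((NOT 1 OR 1) XOR (0 XOR 1))) -> 1
  row 15 [01111]: (1 OR ((NOT 1 OR 1) XOR (1 XOR 1))) -> 1
  row 16 [10000]: (0 OR ((NOT 0 OR 0) XOR (0 XOR 0))) -> 1
  row 17 [10001]: (0 OR ((NOT 0 OR 0) XOR (1 XOR 0))) -> 0
  row 18 [10010]: (1 OR ((NOT 0 OR 0) XOR (0 XOR 0))) -> 1
  row 19 [10011]: (1 OR ((NOT 0 OR 0) XOR (1 XOR 0))) -> 1
  row 20 [10100]: (0 OR ((NOT 0 OR 0) XOR (0 XOR 0))) -> 1
  row 21 [10101]: (0 OR ((NOT 0 OR 0) XOR (1 XOR 0))) -> 0
  row 22 [10110]: (1 OR ((NOT 0 OR 0) XOR (0 XOR 0))) -> 1
  row 23 [10111]: (1 OR ((NOT 0 OR 0) XOR (1 XOR 0))) -> 1
  row 24 [11000]: (0 OR ((NOT 1 OR 1) XOR (0 XOR 1))) -> 0
  row 25 [11001]: (0 OR ((NOT 1 OR 1) XOR (1 XOR 1))) -> 1
  row 26 [11010]: (1 OR ((NOT 1 OR 1) XOR (0 XOR 1))) -> 1
  row 27 [11011]: (1 OR ((NOT 1 OR 1) XOR (1 XOR 1))) -> 1
  row 28 [11100]: (0 OR ((NOT 1 OR 1) XOR (0 XOR 1))) -> 0
  row 29 [11101]: (0 OR ((NOT 1 OR 1) XOR (1 XOR 1))) -> 1
  row 30 [11110]: (1 OR ((NOT 1 OR 1) XOR (0 XOR 1))) -> 1
  row 31 [11111]: (1 OR ((NOT 1 OR 1) XOR (1 XOR 1))) -> 1
Full result column, 4 rows per line (a,b,c fixed per line; d,e runs 00..11 left to right):
  rows 0-3 [a,b,c=000]: 1011  = hex B
  rows 4-7 [a,b,c=001]: 1011  = hex B
  rows 8-11 [a,b,c=010]: 0111  = hex 7
  rows 12-15 [a,b,c=011]: 0111  = hex 7
  rows 16-19 [a,b,c=100]: 1011  = hex B
  rows 20-23 [a,b,c=101]: 1011  = hex B
  rows 24-27 [a,b,c=110]: 0111  = hex 7
  rows 28-31 [a,b,c=111]: 0111  = hex 7
Output column (row 0 .. row 31) = 10111011011101111011101101110111
Output column grouped in 4s = 1011 1011 0111 0111 1011 1011 0111 0111 = 0xBB77BB77
Convert to decimal digit by digit (value = value*16 + digit):
  B -> 11
  11*16 + 11 (B) = 187
  187*16 + 7 = 2999
  2999*16 + 7 = 47991
  47991*16 + 11 (B) = 767867
  767867*16 + 11 (B) = 12285883
  12285883*16 + 7 = 196574135
  196574135*16 + 7 = 3145186167
Decimal = 3145186167

3145186167


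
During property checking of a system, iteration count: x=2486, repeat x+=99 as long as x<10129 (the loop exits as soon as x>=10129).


Step 1: x goes from 2486 toward 10129 by 99; the body runs while x<10129, so iterations = ceil((bound-start)/step)
Step 2: Distance=7643
Step 3: ceil(7643/99)=78

78


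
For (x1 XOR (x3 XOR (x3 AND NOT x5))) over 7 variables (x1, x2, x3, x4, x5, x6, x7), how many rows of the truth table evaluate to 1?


Formula: (x1 XOR (x3 XOR (x3 AND NOT x5))) over 7 vars (128 rows)
Evaluate each row (x1, x2, x3, x4, x5, x6, x7 as bits, MSB first):
  row 0 [0000000]: (0 XOR (0 XOR (0 AND NOT 0))) -> 0
  row 1 [0000001]: (0 XOR (0 XOR (0 AND NOT 0))) -> 0
  row 2 [0000010]: (0 XOR (0 XOR (0 AND NOT 0))) -> 0
  row 3 [0000011]: (0 XOR (0 XOR (0 AND NOT 0))) -> 0
  row 4 [0000100]: (0 XOR (0 XOR (0 AND NOT 1))) -> 0
  (every remaining row is evaluated the same way; all 128 results are listed next)
Full result column, 8 rows per line (x1,x2,x3,x4 fixed per line; x5,x6,x7 runs 000..111 left to right):
  rows 0-7 [x1,x2,x3,x4=0000]: 00000000  (ones: 0)
  rows 8-15 [x1,x2,x3,x4=0001]: 00000000  (ones: 0)
  rows 16-23 [x1,x2,x3,x4=0010]: 00001111  (ones: 4)
  rows 24-31 [x1,x2,x3,x4=0011]: 00001111  (ones: 4)
  rows 32-39 [x1,x2,x3,x4=0100]: 00000000  (ones: 0)
  rows 40-47 [x1,x2,x3,x4=0101]: 00000000  (ones: 0)
  rows 48-55 [x1,x2,x3,x4=0110]: 00001111  (ones: 4)
  rows 56-63 [x1,x2,x3,x4=0111]: 00001111  (ones: 4)
  rows 64-71 [x1,x2,x3,x4=1000]: 11111111  (ones: 8)
  rows 72-79 [x1,x2,x3,x4=1001]: 11111111  (ones: 8)
  rows 80-87 [x1,x2,x3,x4=1010]: 11110000  (ones: 4)
  rows 88-95 [x1,x2,x3,x4=1011]: 11110000  (ones: 4)
  rows 96-103 [x1,x2,x3,x4=1100]: 11111111  (ones: 8)
  rows 104-111 [x1,x2,x3,x4=1101]: 11111111  (ones: 8)
  rows 112-119 [x1,x2,x3,x4=1110]: 11110000  (ones: 4)
  rows 120-127 [x1,x2,x3,x4=1111]: 11110000  (ones: 4)
Count of 1-rows = 0+0+4+4+0+0+4+4+8+8+4+4+8+8+4+4 = 64

64


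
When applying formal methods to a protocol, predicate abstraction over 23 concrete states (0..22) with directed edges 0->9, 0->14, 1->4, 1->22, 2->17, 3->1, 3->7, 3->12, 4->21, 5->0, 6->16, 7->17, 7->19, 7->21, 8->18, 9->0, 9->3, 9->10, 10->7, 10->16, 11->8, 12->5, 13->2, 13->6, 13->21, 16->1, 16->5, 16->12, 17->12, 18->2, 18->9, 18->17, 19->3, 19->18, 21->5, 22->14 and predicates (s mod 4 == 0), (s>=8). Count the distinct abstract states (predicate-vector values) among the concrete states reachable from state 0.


BFS from 0:
Concrete reachable: {0, 1, 2, 3, 4, 5, 7, 9, 10, 12, 14, 16, 17, 18, 19, 21, 22}
Abstract via predicates (s mod 4 == 0), (s>=8):
  (0,0) <- {1, 2, 3, 5, 7}
  (0,1) <- {9, 10, 14, 17, 18, 19, 21, 22}
  (1,0) <- {0, 4}
  (1,1) <- {12, 16}
Distinct abstract states = 4

4


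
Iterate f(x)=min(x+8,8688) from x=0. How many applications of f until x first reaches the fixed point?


Step 1: x=0, cap=8688, increment=8
Step 2: x grows by 8 each step until capped at 8688; fixed point is x=8688
Step 3: iterations = ceil(8688/8) = 1086

1086


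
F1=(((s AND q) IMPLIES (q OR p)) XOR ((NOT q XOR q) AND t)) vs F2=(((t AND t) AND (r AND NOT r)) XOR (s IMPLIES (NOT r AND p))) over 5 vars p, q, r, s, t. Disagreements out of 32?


F1 = (((s AND q) IMPLIES (q OR p)) XOR ((NOT q XOR q) AND t))
F2 = (((t AND t) AND (r AND NOT r)) XOR (s IMPLIES (NOT r AND p)))
Evaluate both on each of 32 rows (bits = p,q,r,s,t):
  row 0 [00000]: F1=1 F2=1 -> 0
  row 1 [00001]: F1=0 F2=1 (differ) -> 1
  row 2 [00010]: F1=1 F2=0 (differ) -> 1
  row 3 [00011]: F1=0 F2=0 -> 0
  row 4 [00100]: F1=1 F2=1 -> 0
  row 5 [00101]: F1=0 F2=1 (differ) -> 1
  row 6 [00110]: F1=1 F2=0 (differ) -> 1
  row 7 [00111]: F1=0 F2=0 -> 0
  row 8 [01000]: F1=1 F2=1 -> 0
  row 9 [01001]: F1=0 F2=1 (differ) -> 1
  row 10 [01010]: F1=1 F2=0 (differ) -> 1
  row 11 [01011]: F1=0 F2=0 -> 0
  row 12 [01100]: F1=1 F2=1 -> 0
  row 13 [01101]: F1=0 F2=1 (differ) -> 1
  row 14 [01110]: F1=1 F2=0 (differ) -> 1
  row 15 [01111]: F1=0 F2=0 -> 0
  row 16 [10000]: F1=1 F2=1 -> 0
  row 17 [10001]: F1=0 F2=1 (differ) -> 1
  row 18 [10010]: F1=1 F2=1 -> 0
  row 19 [10011]: F1=0 F2=1 (differ) -> 1
  row 20 [10100]: F1=1 F2=1 -> 0
  row 21 [10101]: F1=0 F2=1 (differ) -> 1
  row 22 [10110]: F1=1 F2=0 (differ) -> 1
  row 23 [10111]: F1=0 F2=0 -> 0
  row 24 [11000]: F1=1 F2=1 -> 0
  row 25 [11001]: F1=0 F2=1 (differ) -> 1
  row 26 [11010]: F1=1 F2=1 -> 0
  row 27 [11011]: F1=0 F2=1 (differ) -> 1
  row 28 [11100]: F1=1 F2=1 -> 0
  row 29 [11101]: F1=0 F2=1 (differ) -> 1
  row 30 [11110]: F1=1 F2=0 (differ) -> 1
  row 31 [11111]: F1=0 F2=0 -> 0
Full result column, 8 rows per line (p,q fixed per line; r,s,t runs 000..111 left to right):
  rows 0-7 [p,q=00]: 01100110  (ones: 4)
  rows 8-15 [p,q=01]: 01100110  (ones: 4)
  rows 16-23 [p,q=10]: 01010110  (ones: 4)
  rows 24-31 [p,q=11]: 01010110  (ones: 4)
Disagreements = 4+4+4+4 = 16

16
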